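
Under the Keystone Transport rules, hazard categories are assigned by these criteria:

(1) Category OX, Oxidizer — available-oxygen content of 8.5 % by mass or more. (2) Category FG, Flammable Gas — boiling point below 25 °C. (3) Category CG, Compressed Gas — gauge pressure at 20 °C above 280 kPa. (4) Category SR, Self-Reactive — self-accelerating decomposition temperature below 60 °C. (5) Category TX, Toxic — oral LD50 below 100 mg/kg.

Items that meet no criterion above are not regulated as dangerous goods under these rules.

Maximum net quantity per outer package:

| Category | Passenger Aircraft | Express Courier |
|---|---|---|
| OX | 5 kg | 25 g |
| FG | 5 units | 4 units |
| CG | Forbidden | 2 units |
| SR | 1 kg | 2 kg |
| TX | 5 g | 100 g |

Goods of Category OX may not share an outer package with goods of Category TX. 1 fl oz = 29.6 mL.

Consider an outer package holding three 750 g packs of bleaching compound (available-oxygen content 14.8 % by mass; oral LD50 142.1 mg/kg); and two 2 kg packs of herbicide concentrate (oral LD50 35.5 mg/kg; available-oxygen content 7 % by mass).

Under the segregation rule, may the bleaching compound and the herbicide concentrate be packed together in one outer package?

Bleaching compound: available-oxygen content 14.8 % by mass ≥ 8.5 % by mass → Category OX (Oxidizer).
The herbicide concentrate has oral LD50 35.5 mg/kg, which is < 100 mg/kg, so it is Category TX (Toxic).
Category OX and Category TX may not share an outer package.

No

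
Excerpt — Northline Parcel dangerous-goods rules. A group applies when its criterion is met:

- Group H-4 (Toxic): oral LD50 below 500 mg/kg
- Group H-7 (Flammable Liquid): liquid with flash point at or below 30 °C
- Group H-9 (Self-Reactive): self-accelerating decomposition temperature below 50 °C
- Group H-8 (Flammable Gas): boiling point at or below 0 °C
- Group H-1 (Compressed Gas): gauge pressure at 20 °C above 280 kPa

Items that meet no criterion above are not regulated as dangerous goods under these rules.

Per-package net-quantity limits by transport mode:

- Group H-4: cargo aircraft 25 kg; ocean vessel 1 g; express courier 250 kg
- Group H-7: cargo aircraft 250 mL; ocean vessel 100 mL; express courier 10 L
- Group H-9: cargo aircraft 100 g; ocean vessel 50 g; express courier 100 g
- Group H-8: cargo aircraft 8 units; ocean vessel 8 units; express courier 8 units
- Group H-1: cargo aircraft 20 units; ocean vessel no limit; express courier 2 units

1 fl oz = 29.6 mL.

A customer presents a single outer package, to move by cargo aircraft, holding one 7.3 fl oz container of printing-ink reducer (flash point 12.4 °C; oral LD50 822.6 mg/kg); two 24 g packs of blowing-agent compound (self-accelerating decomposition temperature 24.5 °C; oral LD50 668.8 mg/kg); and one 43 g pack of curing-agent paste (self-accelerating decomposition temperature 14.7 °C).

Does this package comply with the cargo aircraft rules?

Yes

The printing-ink reducer has flash point 12.4 °C, which is ≤ 30 °C, so it is Group H-7 (Flammable Liquid).
Blowing-agent compound: self-accelerating decomposition temperature 24.5 °C < 50 °C → Group H-9 (Self-Reactive).
Self-accelerating decomposition temperature 14.7 °C meets the Group H-9 criterion (Self-Reactive), so the curing-agent paste is Group H-9.
Group H-9 net quantity: (two 24 g packs = 48 g) + 43 g = 91 g.
That is within the Group H-9 cargo aircraft limit of 100 g.
Group H-7 quantity: one 7.3 fl oz container = 216.08 mL.
216.08 mL ≤ 250 mL (cargo aircraft limit, Group H-7) — within limit.
Every hazard group is within its cargo aircraft limit and no segregation rule is violated.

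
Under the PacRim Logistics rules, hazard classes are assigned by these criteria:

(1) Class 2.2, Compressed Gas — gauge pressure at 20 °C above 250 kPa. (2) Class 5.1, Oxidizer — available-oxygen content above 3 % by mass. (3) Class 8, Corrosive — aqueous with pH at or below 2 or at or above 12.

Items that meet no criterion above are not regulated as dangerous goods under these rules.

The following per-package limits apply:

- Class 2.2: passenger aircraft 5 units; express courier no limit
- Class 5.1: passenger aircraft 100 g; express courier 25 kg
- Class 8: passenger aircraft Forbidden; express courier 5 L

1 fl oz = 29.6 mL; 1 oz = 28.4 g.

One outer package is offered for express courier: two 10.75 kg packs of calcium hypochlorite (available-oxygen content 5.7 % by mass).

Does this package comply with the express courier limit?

Yes

With available-oxygen content 5.7 % by mass (> 3 % by mass), the calcium hypochlorite falls in Class 5.1.
Class 5.1 quantity: two 10.75 kg packs = 21.5 kg.
21.5 kg ≤ 25 kg (express courier limit, Class 5.1) — within limit.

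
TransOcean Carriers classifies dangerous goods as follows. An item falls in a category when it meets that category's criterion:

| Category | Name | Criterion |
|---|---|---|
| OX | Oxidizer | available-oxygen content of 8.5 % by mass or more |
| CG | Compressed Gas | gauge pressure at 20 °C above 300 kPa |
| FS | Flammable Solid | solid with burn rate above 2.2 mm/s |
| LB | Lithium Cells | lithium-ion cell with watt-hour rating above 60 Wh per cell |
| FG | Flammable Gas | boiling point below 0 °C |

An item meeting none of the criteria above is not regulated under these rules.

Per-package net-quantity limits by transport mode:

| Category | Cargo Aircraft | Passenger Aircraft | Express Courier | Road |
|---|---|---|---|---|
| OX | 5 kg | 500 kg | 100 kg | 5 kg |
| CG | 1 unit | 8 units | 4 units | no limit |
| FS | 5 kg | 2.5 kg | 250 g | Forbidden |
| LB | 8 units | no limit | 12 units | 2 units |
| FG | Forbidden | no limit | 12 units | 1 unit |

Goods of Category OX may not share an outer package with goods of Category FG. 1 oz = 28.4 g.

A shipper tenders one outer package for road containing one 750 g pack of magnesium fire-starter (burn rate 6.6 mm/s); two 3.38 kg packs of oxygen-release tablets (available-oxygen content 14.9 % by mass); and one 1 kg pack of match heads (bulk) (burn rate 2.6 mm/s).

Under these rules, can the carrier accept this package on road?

No

With burn rate 6.6 mm/s (> 2.2 mm/s), the magnesium fire-starter falls in Category FS.
Oxygen-release tablets: available-oxygen content 14.9 % by mass ≥ 8.5 % by mass → Category OX (Oxidizer).
Burn rate 2.6 mm/s meets the Category FS criterion (Flammable Solid), so the match heads (bulk) are Category FS.
Category OX quantity: two 3.38 kg packs = 6.76 kg.
6.76 kg > 5 kg (road limit, Category OX) — over the limit.
Total Category FS: 750 g + 1 kg = 1.75 kg.
Category FS is Forbidden by road.
The segregation rule (Category OX with Category FG) does not apply to Category OX with Category FS.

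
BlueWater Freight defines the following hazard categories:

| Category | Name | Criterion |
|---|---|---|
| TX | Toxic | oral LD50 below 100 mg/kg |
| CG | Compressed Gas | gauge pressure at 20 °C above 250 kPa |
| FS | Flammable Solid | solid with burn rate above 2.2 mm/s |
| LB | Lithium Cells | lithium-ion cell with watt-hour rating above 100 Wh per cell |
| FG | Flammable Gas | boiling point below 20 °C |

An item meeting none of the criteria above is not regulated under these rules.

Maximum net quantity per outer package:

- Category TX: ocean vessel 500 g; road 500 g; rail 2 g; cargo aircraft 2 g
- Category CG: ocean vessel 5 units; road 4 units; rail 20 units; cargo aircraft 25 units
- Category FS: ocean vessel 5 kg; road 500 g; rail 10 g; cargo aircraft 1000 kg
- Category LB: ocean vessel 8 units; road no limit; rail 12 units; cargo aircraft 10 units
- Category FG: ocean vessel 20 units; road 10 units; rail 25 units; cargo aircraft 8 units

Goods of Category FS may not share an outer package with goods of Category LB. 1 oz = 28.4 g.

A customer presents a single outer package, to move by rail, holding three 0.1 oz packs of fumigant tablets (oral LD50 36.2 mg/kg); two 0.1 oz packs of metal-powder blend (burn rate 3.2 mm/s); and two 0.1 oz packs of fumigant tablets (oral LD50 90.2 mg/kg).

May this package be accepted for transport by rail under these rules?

With oral LD50 36.2 mg/kg (< 100 mg/kg), the fumigant tablets fall in Category TX.
Burn rate 3.2 mm/s meets the Category FS criterion (Flammable Solid), so the metal-powder blend is Category FS.
The fumigant tablets have oral LD50 90.2 mg/kg, which is < 100 mg/kg, so they are Category TX (Toxic).
Category TX net quantity: (three 0.1 oz packs = 8.52 g) + (two 0.1 oz packs = 5.68 g) = 14.2 g.
That exceeds the Category TX rail limit of 2 g.
Category FS quantity: two 0.1 oz packs = 5.68 g.
5.68 g ≤ 10 g (rail limit, Category FS) — within limit.
The segregation rule (Category FS with Category LB) does not apply to Category TX with Category FS.

No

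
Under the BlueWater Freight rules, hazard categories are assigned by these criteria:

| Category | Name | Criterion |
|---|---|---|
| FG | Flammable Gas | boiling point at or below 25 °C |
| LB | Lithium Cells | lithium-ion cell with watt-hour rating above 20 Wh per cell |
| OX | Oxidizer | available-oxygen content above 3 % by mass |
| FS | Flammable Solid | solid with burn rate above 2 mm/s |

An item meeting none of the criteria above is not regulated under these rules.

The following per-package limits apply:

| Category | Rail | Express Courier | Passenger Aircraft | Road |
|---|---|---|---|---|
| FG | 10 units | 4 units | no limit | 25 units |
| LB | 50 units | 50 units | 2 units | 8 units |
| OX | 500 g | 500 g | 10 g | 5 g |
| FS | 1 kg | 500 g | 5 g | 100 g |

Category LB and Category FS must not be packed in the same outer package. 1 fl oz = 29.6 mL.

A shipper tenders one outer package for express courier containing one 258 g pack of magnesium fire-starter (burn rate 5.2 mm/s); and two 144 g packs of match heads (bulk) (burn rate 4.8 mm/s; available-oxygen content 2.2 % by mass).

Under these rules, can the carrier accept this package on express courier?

No

The magnesium fire-starter has burn rate 5.2 mm/s, which is > 2 mm/s, so it is Category FS (Flammable Solid).
The match heads (bulk) have burn rate 4.8 mm/s, which is > 2 mm/s, so they are Category FS (Flammable Solid).
Category FS net quantity: 258 g + (two 144 g packs = 288 g) = 546 g.
546 g exceeds the express courier limit of 500 g for Category FS.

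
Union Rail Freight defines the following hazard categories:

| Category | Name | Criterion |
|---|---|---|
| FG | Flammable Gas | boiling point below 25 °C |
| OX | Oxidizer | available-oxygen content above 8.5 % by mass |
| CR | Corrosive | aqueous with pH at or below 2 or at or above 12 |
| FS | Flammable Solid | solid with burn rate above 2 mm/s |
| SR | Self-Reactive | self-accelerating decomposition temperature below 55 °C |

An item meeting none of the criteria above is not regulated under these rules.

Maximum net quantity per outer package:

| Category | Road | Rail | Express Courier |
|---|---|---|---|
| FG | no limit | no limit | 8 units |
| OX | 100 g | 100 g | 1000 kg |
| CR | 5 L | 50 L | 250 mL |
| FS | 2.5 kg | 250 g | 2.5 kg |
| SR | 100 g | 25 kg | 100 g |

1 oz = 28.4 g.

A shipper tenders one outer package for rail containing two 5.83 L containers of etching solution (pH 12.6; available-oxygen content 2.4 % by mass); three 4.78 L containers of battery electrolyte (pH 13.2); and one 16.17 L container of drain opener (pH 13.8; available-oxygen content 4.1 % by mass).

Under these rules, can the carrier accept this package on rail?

With pH 12.6 (≥ 12), the etching solution falls in Category CR.
Battery electrolyte: pH 13.2 ≥ 12 → Category CR (Corrosive).
Drain opener: pH 13.8 ≥ 12 → Category CR (Corrosive).
Total Category CR: (two 5.83 L containers = 11.66 L) + (three 4.78 L containers = 14.34 L) + 16.17 L = 42.17 L.
42.17 L ≤ 50 L (rail limit, Category CR) — within limit.

Yes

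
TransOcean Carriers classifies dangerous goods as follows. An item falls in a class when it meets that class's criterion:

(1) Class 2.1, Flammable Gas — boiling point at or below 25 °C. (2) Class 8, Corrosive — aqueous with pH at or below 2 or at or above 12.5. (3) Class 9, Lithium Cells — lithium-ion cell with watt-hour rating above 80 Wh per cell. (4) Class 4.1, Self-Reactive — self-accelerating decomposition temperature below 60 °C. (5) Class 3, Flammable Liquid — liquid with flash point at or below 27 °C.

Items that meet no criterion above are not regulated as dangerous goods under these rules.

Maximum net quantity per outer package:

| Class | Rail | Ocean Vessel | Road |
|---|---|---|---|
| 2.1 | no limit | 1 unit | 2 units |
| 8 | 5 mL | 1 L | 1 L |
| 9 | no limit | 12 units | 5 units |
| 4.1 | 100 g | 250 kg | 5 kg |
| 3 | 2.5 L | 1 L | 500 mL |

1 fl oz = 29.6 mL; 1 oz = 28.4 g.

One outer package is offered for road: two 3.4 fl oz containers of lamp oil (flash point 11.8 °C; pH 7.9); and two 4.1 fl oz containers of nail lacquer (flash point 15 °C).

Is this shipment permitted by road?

Lamp oil: flash point 11.8 °C ≤ 27 °C → Class 3 (Flammable Liquid).
Nail lacquer: flash point 15 °C ≤ 27 °C → Class 3 (Flammable Liquid).
Total Class 3: (two 3.4 fl oz containers = 201.28 mL) + (two 4.1 fl oz containers = 242.72 mL) = 444 mL.
444 mL ≤ 500 mL (road limit, Class 3) — within limit.

Yes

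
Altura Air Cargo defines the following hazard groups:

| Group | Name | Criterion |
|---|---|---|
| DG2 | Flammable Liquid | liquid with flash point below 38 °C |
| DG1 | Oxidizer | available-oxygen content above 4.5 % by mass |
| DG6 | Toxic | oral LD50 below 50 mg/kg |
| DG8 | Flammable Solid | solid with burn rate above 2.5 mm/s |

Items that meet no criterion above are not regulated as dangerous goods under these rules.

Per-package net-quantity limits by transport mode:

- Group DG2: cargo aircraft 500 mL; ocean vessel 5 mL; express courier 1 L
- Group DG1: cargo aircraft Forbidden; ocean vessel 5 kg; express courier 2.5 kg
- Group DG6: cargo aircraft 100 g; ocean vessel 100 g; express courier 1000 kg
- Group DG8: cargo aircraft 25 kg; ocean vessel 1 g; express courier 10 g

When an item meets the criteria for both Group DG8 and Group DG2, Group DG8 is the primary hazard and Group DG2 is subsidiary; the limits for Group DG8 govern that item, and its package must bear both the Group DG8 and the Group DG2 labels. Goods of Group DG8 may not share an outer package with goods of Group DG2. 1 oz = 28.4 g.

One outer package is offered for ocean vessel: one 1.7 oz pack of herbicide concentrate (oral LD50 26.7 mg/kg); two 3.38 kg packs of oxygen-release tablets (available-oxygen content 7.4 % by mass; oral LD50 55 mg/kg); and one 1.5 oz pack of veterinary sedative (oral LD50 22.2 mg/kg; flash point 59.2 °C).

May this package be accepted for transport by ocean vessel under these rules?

Oral LD50 26.7 mg/kg meets the Group DG6 criterion (Toxic), so the herbicide concentrate is Group DG6.
The oxygen-release tablets have available-oxygen content 7.4 % by mass, which is > 4.5 % by mass, so they are Group DG1 (Oxidizer).
The veterinary sedative has oral LD50 22.2 mg/kg, which is < 50 mg/kg, so it is Group DG6 (Toxic).
Group DG1 quantity: two 3.38 kg packs = 6.76 kg.
That exceeds the Group DG1 ocean vessel limit of 5 kg.
Total Group DG6: (one 1.7 oz pack = 48.28 g) + (one 1.5 oz pack = 42.6 g) = 90.88 g.
That is within the Group DG6 ocean vessel limit of 100 g.
The segregation rule (Group DG8 with Group DG2) does not apply to Group DG1 with Group DG6.

No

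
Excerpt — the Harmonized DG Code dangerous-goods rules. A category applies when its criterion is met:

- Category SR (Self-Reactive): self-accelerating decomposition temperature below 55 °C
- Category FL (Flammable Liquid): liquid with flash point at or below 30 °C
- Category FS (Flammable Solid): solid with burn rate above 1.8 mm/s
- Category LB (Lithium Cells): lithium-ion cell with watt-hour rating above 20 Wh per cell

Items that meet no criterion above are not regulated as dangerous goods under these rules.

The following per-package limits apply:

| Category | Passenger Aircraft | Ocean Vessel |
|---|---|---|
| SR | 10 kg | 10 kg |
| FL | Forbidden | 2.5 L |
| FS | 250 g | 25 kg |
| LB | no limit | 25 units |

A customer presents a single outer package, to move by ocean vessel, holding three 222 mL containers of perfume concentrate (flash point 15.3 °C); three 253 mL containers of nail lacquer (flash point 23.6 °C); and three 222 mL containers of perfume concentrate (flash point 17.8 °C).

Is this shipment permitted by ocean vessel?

Flash point 15.3 °C meets the Category FL criterion (Flammable Liquid), so the perfume concentrate is Category FL.
Nail lacquer: flash point 23.6 °C ≤ 30 °C → Category FL (Flammable Liquid).
The perfume concentrate has flash point 17.8 °C, which is ≤ 30 °C, so it is Category FL (Flammable Liquid).
Total Category FL: (three 222 mL containers = 666 mL) + (three 253 mL containers = 759 mL) + (three 222 mL containers = 666 mL) = 2.091 L.
2.091 L ≤ 2.5 L (ocean vessel limit, Category FL) — within limit.

Yes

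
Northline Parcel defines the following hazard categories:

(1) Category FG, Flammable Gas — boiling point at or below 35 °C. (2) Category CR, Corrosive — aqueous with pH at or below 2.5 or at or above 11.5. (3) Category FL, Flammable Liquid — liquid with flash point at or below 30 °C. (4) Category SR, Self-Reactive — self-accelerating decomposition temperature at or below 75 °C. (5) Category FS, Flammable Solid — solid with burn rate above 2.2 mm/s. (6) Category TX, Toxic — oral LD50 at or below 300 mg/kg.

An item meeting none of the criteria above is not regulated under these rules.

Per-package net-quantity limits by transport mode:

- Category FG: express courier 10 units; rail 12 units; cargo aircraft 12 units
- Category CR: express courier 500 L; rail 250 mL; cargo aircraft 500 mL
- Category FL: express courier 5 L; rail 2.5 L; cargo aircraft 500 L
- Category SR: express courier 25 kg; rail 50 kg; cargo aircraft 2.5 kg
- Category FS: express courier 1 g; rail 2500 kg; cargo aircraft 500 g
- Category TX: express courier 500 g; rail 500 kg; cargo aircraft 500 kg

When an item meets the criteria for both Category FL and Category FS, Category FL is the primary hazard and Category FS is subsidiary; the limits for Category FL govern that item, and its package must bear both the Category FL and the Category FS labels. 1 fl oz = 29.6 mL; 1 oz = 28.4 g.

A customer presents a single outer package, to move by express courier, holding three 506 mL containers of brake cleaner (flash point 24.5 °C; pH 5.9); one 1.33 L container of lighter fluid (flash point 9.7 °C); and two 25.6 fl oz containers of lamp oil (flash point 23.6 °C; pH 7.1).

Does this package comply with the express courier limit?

Yes

The brake cleaner has flash point 24.5 °C, which is ≤ 30 °C, so it is Category FL (Flammable Liquid).
The lighter fluid has flash point 9.7 °C, which is ≤ 30 °C, so it is Category FL (Flammable Liquid).
The lamp oil has flash point 23.6 °C, which is ≤ 30 °C, so it is Category FL (Flammable Liquid).
Total Category FL: (three 506 mL containers = 1.518 L) + 1.33 L + (two 25.6 fl oz containers = 1515.52 mL) = 4363.52 mL.
4363.52 mL is within the express courier limit of 5 L for Category FL.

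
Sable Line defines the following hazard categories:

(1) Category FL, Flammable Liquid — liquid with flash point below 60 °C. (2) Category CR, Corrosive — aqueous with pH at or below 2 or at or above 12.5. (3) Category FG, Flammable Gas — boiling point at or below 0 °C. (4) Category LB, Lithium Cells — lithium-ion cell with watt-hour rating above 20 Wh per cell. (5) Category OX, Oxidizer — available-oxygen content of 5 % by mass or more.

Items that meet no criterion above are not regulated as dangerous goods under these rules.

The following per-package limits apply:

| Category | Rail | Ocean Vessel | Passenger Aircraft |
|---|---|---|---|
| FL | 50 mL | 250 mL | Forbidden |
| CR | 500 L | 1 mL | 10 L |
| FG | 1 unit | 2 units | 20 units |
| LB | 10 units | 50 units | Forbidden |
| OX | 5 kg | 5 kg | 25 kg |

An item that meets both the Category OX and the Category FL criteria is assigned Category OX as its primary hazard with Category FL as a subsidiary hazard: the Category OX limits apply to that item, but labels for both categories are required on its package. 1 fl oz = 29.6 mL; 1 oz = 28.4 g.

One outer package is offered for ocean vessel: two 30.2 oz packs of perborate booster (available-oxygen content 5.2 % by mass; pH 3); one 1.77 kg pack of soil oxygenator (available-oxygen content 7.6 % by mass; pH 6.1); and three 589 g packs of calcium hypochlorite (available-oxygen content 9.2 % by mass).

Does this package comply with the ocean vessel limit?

Available-oxygen content 5.2 % by mass meets the Category OX criterion (Oxidizer), so the perborate booster is Category OX.
Available-oxygen content 7.6 % by mass meets the Category OX criterion (Oxidizer), so the soil oxygenator is Category OX.
Calcium hypochlorite: available-oxygen content 9.2 % by mass ≥ 5 % by mass → Category OX (Oxidizer).
Category OX net quantity: (two 30.2 oz packs = 1715.36 g) + 1.77 kg + (three 589 g packs = 1.767 kg) = 5252.36 g.
5252.36 g > 5 kg (ocean vessel limit, Category OX) — over the limit.

No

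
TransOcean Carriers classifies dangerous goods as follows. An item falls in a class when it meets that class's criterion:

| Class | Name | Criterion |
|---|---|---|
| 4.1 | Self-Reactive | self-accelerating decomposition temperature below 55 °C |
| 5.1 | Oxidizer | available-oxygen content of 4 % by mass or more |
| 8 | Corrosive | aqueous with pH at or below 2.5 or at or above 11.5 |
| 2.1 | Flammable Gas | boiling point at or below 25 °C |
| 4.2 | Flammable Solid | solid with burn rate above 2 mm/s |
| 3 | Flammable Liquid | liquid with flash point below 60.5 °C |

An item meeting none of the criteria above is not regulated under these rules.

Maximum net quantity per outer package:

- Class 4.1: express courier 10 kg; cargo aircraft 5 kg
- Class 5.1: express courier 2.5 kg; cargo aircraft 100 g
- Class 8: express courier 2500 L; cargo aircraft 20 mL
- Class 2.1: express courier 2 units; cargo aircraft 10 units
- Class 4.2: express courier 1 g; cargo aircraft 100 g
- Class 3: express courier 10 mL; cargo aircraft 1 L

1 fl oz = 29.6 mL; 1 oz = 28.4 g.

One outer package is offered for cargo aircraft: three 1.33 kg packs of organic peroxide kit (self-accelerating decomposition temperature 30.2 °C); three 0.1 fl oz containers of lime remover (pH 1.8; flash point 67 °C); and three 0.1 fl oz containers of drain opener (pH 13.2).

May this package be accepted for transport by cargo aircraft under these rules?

The organic peroxide kit has self-accelerating decomposition temperature 30.2 °C, which is < 55 °C, so it is Class 4.1 (Self-Reactive).
pH 1.8 meets the Class 8 criterion (Corrosive), so the lime remover is Class 8.
pH 13.2 meets the Class 8 criterion (Corrosive), so the drain opener is Class 8.
Class 4.1 quantity: three 1.33 kg packs = 3.99 kg.
3.99 kg is within the cargo aircraft limit of 5 kg for Class 4.1.
Total Class 8: (three 0.1 fl oz containers = 8.88 mL) + (three 0.1 fl oz containers = 8.88 mL) = 17.76 mL.
That is within the Class 8 cargo aircraft limit of 20 mL.
Every hazard class is within its cargo aircraft limit and no segregation rule is violated.

Yes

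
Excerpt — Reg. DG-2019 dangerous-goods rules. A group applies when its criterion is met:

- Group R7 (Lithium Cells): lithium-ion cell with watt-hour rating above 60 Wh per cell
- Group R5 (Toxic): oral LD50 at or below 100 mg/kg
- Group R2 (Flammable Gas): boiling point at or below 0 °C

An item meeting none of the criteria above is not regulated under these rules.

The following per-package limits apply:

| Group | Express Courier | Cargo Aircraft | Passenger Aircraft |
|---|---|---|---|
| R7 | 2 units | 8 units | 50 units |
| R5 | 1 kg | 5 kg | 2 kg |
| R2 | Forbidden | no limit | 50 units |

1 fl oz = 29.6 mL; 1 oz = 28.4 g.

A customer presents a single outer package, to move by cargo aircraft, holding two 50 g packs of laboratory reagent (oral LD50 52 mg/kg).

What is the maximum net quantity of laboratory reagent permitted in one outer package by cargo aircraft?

Oral LD50 52 mg/kg meets the Group R5 criterion (Toxic), so the laboratory reagent is Group R5.
The cargo aircraft limit for Group R5 is 5 kg.

5 kg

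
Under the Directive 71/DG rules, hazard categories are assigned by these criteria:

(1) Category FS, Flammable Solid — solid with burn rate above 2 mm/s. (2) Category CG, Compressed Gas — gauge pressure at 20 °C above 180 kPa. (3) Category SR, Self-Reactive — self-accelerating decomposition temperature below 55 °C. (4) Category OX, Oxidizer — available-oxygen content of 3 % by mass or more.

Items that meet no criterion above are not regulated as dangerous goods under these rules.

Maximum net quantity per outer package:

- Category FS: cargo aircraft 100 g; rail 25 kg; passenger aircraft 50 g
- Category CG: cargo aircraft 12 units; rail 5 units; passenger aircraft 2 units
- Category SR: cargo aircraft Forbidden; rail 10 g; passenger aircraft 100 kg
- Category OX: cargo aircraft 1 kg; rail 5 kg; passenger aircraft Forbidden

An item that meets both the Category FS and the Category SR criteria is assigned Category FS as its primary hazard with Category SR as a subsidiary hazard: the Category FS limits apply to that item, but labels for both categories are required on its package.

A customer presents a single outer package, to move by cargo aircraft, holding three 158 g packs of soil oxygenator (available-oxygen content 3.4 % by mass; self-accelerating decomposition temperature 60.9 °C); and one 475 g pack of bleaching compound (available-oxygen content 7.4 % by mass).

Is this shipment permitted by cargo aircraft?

Soil oxygenator: available-oxygen content 3.4 % by mass ≥ 3 % by mass → Category OX (Oxidizer).
With available-oxygen content 7.4 % by mass (≥ 3 % by mass), the bleaching compound falls in Category OX.
Total Category OX: (three 158 g packs = 474 g) + 475 g = 949 g.
949 g ≤ 1 kg (cargo aircraft limit, Category OX) — within limit.

Yes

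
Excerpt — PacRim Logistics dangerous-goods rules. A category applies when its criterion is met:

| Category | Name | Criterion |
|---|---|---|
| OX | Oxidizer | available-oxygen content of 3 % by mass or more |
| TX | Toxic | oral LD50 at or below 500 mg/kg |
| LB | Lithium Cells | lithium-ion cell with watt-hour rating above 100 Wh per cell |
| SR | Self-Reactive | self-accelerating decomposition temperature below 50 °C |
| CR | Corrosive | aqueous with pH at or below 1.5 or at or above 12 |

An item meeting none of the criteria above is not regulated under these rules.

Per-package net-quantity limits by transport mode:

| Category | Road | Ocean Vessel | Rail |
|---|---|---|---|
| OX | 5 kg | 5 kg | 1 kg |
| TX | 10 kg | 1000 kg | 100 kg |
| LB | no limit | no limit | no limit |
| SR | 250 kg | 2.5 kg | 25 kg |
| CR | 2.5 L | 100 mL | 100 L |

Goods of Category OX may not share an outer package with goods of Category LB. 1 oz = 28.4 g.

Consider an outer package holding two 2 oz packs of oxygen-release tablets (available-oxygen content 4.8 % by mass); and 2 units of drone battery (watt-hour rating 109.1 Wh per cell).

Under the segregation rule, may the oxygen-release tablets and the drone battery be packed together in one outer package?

No

Oxygen-release tablets: available-oxygen content 4.8 % by mass ≥ 3 % by mass → Category OX (Oxidizer).
With watt-hour rating 109.1 Wh per cell (> 100 Wh per cell), the drone battery falls in Category LB.
Category OX and Category LB may not share an outer package.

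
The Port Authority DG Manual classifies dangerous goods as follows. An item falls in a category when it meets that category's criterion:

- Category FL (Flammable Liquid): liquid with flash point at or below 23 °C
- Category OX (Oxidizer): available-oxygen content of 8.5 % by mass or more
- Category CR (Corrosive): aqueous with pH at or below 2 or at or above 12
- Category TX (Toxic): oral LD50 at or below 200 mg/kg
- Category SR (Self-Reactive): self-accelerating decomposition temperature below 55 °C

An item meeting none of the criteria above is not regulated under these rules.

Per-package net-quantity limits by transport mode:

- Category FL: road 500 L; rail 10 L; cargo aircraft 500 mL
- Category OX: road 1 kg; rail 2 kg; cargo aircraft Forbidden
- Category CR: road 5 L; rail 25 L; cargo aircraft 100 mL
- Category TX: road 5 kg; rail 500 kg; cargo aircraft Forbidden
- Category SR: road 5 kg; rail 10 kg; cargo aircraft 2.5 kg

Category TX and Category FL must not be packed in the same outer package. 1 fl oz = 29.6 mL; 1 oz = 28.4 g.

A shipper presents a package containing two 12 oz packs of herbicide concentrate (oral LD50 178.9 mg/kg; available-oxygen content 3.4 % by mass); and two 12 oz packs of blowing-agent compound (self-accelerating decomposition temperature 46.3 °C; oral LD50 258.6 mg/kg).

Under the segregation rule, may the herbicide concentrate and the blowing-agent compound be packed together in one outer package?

Yes

Oral LD50 178.9 mg/kg meets the Category TX criterion (Toxic), so the herbicide concentrate is Category TX.
Blowing-agent compound: self-accelerating decomposition temperature 46.3 °C < 55 °C → Category SR (Self-Reactive).
No segregation rule bars Category TX with Category SR.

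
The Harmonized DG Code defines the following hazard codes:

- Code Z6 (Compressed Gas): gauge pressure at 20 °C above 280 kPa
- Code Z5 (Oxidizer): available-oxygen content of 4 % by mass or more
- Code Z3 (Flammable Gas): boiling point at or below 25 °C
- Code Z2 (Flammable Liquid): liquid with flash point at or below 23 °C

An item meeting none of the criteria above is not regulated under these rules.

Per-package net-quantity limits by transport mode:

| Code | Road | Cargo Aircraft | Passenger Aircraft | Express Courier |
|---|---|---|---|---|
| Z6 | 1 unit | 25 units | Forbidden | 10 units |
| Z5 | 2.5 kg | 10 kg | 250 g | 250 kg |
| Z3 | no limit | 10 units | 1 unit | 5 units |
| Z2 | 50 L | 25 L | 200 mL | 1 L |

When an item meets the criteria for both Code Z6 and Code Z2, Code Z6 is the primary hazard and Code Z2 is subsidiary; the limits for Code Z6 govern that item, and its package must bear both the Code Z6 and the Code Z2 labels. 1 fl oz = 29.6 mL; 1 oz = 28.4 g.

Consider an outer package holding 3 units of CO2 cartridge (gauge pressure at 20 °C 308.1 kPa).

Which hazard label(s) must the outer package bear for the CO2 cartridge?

Code Z6

The CO2 cartridge has gauge pressure at 20 °C 308.1 kPa, which is > 280 kPa, so it is Code Z6 (Compressed Gas).
Only the Code Z6 label is required.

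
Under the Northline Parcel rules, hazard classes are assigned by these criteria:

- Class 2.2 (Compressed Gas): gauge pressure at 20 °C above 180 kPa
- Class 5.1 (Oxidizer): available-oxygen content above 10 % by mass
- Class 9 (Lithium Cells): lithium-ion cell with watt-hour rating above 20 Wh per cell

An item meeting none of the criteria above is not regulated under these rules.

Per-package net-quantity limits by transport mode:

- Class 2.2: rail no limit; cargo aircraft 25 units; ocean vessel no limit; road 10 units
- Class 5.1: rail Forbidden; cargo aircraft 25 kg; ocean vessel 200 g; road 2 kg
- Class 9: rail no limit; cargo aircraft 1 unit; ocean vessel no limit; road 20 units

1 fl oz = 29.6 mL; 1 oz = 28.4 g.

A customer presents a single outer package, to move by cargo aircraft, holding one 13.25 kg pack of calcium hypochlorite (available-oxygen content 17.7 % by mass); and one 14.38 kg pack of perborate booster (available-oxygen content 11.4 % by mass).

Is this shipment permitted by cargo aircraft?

No

Calcium hypochlorite: available-oxygen content 17.7 % by mass > 10 % by mass → Class 5.1 (Oxidizer).
With available-oxygen content 11.4 % by mass (> 10 % by mass), the perborate booster falls in Class 5.1.
Class 5.1 net quantity: 13.25 kg + 14.38 kg = 27.63 kg.
That exceeds the Class 5.1 cargo aircraft limit of 25 kg.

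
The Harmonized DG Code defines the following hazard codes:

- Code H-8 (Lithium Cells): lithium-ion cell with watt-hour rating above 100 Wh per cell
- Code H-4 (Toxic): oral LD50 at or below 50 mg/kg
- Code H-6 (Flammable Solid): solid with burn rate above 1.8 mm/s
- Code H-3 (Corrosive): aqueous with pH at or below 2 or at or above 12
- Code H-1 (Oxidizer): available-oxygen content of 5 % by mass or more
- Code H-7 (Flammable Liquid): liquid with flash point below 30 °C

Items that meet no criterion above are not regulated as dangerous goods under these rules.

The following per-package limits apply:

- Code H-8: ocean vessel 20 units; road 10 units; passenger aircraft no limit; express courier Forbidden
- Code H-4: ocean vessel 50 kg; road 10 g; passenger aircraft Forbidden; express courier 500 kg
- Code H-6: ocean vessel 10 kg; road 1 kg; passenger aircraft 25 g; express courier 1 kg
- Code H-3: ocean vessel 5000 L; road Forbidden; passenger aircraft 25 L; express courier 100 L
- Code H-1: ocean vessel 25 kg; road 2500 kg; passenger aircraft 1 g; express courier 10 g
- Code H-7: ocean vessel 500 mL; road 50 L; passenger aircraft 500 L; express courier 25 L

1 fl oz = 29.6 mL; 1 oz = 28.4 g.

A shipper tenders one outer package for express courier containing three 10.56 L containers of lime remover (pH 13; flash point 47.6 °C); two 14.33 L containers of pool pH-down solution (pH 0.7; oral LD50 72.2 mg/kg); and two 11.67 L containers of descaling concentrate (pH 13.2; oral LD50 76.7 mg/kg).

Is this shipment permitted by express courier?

Lime remover: pH 13 ≥ 12 → Code H-3 (Corrosive).
The pool pH-down solution has pH 0.7, which is ≤ 2, so it is Code H-3 (Corrosive).
Descaling concentrate: pH 13.2 ≥ 12 → Code H-3 (Corrosive).
Total Code H-3: (three 10.56 L containers = 31.68 L) + (two 14.33 L containers = 28.66 L) + (two 11.67 L containers = 23.34 L) = 83.68 L.
83.68 L is within the express courier limit of 100 L for Code H-3.

Yes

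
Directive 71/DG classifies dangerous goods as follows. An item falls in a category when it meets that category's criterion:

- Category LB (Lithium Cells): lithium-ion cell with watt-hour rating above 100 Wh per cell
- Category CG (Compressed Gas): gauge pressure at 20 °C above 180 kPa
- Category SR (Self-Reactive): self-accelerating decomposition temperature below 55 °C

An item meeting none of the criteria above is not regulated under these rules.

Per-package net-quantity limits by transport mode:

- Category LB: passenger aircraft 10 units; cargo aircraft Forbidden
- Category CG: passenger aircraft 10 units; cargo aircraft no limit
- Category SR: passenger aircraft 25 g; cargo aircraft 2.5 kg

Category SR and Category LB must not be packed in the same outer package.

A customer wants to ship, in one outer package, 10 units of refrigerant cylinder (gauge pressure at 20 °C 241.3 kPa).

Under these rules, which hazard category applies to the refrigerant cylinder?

Category CG

With gauge pressure at 20 °C 241.3 kPa (> 180 kPa), the refrigerant cylinder falls in Category CG.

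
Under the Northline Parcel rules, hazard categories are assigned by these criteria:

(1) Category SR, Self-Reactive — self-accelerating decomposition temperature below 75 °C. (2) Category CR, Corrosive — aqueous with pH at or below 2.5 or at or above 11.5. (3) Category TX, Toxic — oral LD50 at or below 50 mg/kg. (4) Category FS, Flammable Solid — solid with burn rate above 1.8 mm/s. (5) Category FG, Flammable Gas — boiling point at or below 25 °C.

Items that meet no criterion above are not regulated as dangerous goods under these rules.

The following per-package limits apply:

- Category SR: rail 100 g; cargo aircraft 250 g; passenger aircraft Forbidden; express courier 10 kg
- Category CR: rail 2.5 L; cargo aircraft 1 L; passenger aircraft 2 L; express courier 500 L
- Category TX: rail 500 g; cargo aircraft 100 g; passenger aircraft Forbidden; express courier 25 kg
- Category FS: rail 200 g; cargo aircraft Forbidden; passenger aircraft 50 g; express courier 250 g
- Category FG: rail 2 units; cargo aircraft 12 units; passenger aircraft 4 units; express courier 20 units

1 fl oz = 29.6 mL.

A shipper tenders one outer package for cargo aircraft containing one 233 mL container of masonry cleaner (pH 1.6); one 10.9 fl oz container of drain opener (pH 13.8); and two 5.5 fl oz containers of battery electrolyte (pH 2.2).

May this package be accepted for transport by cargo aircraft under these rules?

pH 1.6 meets the Category CR criterion (Corrosive), so the masonry cleaner is Category CR.
With pH 13.8 (≥ 11.5), the drain opener falls in Category CR.
Battery electrolyte: pH 2.2 ≤ 2.5 → Category CR (Corrosive).
Total Category CR: 233 mL + (one 10.9 fl oz container = 322.64 mL) + (two 5.5 fl oz containers = 325.6 mL) = 881.24 mL.
881.24 mL is within the cargo aircraft limit of 1 L for Category CR.

Yes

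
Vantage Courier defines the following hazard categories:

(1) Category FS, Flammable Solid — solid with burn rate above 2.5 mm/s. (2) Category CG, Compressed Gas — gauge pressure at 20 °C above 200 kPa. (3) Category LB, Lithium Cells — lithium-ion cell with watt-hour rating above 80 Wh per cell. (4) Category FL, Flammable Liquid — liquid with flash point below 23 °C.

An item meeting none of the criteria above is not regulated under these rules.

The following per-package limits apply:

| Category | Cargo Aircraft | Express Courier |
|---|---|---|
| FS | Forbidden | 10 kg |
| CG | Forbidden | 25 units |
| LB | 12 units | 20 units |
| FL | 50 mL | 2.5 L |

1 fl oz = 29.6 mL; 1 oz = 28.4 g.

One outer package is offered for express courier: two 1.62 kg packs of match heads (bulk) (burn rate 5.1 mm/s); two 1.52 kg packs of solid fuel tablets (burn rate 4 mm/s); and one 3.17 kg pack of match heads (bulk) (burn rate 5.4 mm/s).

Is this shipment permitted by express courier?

Yes

Match heads (bulk): burn rate 5.1 mm/s > 2.5 mm/s → Category FS (Flammable Solid).
Burn rate 4 mm/s meets the Category FS criterion (Flammable Solid), so the solid fuel tablets are Category FS.
With burn rate 5.4 mm/s (> 2.5 mm/s), the match heads (bulk) fall in Category FS.
Category FS net quantity: (two 1.62 kg packs = 3.24 kg) + (two 1.52 kg packs = 3.04 kg) + 3.17 kg = 9.45 kg.
That is within the Category FS express courier limit of 10 kg.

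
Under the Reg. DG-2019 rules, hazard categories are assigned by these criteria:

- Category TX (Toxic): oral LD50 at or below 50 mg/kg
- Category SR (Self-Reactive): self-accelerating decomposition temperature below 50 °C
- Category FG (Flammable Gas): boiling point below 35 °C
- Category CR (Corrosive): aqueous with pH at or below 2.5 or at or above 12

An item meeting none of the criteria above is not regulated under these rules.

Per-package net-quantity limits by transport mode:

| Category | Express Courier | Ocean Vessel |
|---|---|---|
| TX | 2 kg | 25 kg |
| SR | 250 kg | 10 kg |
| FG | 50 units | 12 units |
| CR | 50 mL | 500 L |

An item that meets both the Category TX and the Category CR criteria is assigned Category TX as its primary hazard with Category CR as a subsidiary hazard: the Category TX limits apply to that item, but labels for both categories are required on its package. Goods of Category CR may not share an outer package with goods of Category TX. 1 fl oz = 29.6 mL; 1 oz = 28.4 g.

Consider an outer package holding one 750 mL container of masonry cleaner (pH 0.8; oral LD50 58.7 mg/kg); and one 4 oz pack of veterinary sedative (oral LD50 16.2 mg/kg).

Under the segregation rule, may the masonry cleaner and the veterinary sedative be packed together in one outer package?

No

pH 0.8 meets the Category CR criterion (Corrosive), so the masonry cleaner is Category CR.
Oral LD50 16.2 mg/kg meets the Category TX criterion (Toxic), so the veterinary sedative is Category TX.
Category CR and Category TX may not share an outer package.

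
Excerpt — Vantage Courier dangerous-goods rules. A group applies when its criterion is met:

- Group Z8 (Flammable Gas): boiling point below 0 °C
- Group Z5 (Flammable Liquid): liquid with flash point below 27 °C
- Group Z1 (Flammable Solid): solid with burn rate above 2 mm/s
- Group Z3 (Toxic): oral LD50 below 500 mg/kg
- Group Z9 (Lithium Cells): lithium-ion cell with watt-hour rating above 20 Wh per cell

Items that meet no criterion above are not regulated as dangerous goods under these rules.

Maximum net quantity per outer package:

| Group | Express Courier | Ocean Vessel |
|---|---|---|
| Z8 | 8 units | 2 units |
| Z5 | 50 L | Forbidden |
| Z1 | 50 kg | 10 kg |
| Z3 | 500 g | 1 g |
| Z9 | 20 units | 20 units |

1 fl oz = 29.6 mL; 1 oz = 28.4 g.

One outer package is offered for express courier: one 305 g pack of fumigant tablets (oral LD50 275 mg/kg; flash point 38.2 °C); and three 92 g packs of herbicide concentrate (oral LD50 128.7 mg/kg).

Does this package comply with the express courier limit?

No

Oral LD50 275 mg/kg meets the Group Z3 criterion (Toxic), so the fumigant tablets are Group Z3.
Oral LD50 128.7 mg/kg meets the Group Z3 criterion (Toxic), so the herbicide concentrate is Group Z3.
Group Z3 net quantity: 305 g + (three 92 g packs = 276 g) = 581 g.
That exceeds the Group Z3 express courier limit of 500 g.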